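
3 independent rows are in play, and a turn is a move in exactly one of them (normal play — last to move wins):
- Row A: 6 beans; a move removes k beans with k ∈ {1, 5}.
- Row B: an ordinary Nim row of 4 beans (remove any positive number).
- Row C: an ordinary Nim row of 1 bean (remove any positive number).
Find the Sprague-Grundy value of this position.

5

For row A, compute g(0), g(1), … with moves {1, 5}:
g(0) = mex{} = 0
g(1) = mex{0} = 1
g(2) = mex{1} = 0
g(3) = mex{0} = 1
g(4) = mex{1} = 0
g(5) = mex{0} = 1
g(6) = mex{1} = 0
So g(6) = 0.
Row B is a plain Nim row of size 4, so its Grundy value is 4.
Row C is a plain Nim row of size 1, so its Grundy value is 1.
By the Sprague-Grundy theorem, the Grundy value of a sum of independent games is the XOR of the component values.
Combined value = 0 XOR 4 XOR 1 = 5.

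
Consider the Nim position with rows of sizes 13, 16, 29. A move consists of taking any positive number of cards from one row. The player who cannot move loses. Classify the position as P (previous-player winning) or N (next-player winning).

Nim-sum: 13 ^ 16 ^ 29 = 0.
The nim-sum is 0, so this is a P-position: the player to move is in a losing position under optimal play.

P-position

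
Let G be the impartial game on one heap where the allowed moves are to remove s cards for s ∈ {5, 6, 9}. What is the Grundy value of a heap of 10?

2

Grundy values for subtraction set {5, 6, 9}:
g(0) = mex{} = 0
g(1) = mex{} = 0
g(2) = mex{} = 0
g(3) = mex{} = 0
g(4) = mex{} = 0
g(5) = mex{0} = 1
g(6) = mex{0} = 1
g(7) = mex{0} = 1
g(8) = mex{0} = 1
g(9) = mex{0} = 1
g(10) = mex{0,1} = 2
So g(10) = 2.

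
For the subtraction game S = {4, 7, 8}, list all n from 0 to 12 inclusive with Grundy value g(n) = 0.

0, 1, 2, 3, 12

Grundy values for subtraction set {4, 7, 8}:
k:     0  1  2  3  4  5  6  7  8  9 10 11 12
g(k):  0  0  0  0  1  1  1  1  2  2  2  2  0
The P-positions (g = 0) in 0..12 are 0, 1, 2, 3, 12.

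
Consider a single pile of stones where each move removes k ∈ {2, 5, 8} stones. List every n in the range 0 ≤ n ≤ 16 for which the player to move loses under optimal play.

0, 1, 4, 7, 10, 11, 14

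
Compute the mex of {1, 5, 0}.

2

The values 0, 1 are all present; 2 is the first non-negative integer missing from the set.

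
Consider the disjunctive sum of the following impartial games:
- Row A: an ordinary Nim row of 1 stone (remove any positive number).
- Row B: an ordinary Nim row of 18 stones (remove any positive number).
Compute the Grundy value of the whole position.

Row A is a plain Nim row of size 1, so its Grundy value is 1.
Row B is a plain Nim row of size 18, so its Grundy value is 18.
The value of a disjunctive sum is the nim-sum of the parts.
Combined value = 1 ⊕ 18 = 19.

19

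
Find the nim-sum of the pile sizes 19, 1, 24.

In binary:
  10011  (19)
  00001  (1)
  11000  (24)
  -----
  01010  (10)

10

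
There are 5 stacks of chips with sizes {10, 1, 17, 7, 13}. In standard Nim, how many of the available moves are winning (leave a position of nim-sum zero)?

Write each in binary and XOR column by column:
  01010  (10)
  00001  (1)
  10001  (17)
  00111  (7)
  01101  (13)
  -----
  10000  (16)
The overall nim-sum is X = 16. A stack of size p has a winning move iff p XOR X < p (reduce it to p XOR X).
  10: 10 XOR 16 = 26 ≥ 10 — no move.
  1: 1 XOR 16 = 17 ≥ 1 — no move.
  17: 17 XOR 16 = 1 < 17 — winning move (to 1).
  7: 7 XOR 16 = 23 ≥ 7 — no move.
  13: 13 XOR 16 = 29 ≥ 13 — no move.
That gives 1 winning move.

1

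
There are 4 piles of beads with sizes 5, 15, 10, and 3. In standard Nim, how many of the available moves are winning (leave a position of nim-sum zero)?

3

Compute the nim-sum pairwise:
5 ⊕ 15 = 10
10 ⊕ 10 = 0
0 ⊕ 3 = 3
The overall nim-sum is X = 3. A pile of size p has a winning move iff p XOR X < p (reduce it to p XOR X).
  5: 5 XOR 3 = 6 ≥ 5 — no move.
  15: 15 XOR 3 = 12 < 15 — winning move (to 12).
  10: 10 XOR 3 = 9 < 10 — winning move (to 9).
  3: 3 XOR 3 = 0 < 3 — winning move (to 0).
That gives 3 winning moves.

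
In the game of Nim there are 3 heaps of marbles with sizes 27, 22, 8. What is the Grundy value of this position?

Nim-sum: 27 ^ 22 ^ 8 = 5.

5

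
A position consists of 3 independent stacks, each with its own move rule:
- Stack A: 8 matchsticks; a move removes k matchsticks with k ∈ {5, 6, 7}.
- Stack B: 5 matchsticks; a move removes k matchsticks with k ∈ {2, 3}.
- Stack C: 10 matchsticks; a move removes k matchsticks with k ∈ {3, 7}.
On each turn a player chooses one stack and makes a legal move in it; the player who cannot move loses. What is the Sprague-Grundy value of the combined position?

Grundy values for stack A (subtraction set {5, 6, 7}):
g(0) = mex{} = 0
g(1) = mex{} = 0
g(2) = mex{} = 0
g(3) = mex{} = 0
g(4) = mex{} = 0
g(5) = mex{0} = 1
g(6) = mex{0} = 1
g(7) = mex{0} = 1
g(8) = mex{0} = 1
So g(8) = 1.
For stack B, compute g(0), g(1), … with moves {2, 3}:
k:     0  1  2  3  4  5
g(k):  0  0  1  1  2  0
So g(5) = 0.
For stack C, compute g(0), g(1), … with moves {3, 7}:
k:     0  1  2  3  4  5  6  7  8  9 10
g(k):  0  0  0  1  1  1  0  2  2  1  0
So g(10) = 0.
By the Sprague-Grundy theorem, the Grundy value of a sum of independent games is the XOR of the component values.
Combined value = 1 ⊕ 0 ⊕ 0 = 1.

1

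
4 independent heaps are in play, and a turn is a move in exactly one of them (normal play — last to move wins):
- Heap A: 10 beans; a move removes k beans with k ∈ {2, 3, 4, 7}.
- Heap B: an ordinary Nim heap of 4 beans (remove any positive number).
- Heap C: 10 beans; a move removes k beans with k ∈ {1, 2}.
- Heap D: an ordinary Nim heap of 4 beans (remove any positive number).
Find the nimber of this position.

For heap A, compute g(0), g(1), … with moves {2, 3, 4, 7}:
g(0) = mex{} = 0
g(1) = mex{} = 0
g(2) = mex{0} = 1
g(3) = mex{0} = 1
g(4) = mex{0,1} = 2
g(5) = mex{0,1} = 2
g(6) = mex{1,2} = 0
g(7) = mex{0,1,2} = 3
g(8) = mex{0,2} = 1
g(9) = mex{0,1,2,3} = 4
g(10) = mex{0,1,3} = 2
So g(10) = 2.
Heap B is a plain Nim heap of size 4, so its Grundy value is 4.
For heap C, compute g(0), g(1), … with moves {1, 2}:
k:     0  1  2  3  4  5  6  7  8  9 10
g(k):  0  1  2  0  1  2  0  1  2  0  1
So g(10) = 1.
Heap D is a plain Nim heap of size 4, so its Grundy value is 4.
The value of a disjunctive sum is the nim-sum of the parts.
Combined value = 2 XOR 4 XOR 1 XOR 4 = 3.

3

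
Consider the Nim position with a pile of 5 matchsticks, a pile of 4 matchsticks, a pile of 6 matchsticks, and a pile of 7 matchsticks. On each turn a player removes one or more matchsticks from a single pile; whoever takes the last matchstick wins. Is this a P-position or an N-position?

P-position

Compute the nim-sum pairwise:
5 ^ 4 = 1
1 ^ 6 = 7
7 ^ 7 = 0
The nim-sum is 0, so this is a P-position: the player to move is in a losing position under optimal play.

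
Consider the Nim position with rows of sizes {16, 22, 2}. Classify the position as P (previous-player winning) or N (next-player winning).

Bitwise XOR of the heap sizes:
  10000  (16)
  10110  (22)
  00010  (2)
  -----
  00100  (4)
The nim-sum is 4 ≠ 0, so this is an N-position: the player to move can win.

N-position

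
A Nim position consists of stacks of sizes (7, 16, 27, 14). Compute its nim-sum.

2

Compute the nim-sum pairwise:
7 XOR 16 = 23
23 XOR 27 = 12
12 XOR 14 = 2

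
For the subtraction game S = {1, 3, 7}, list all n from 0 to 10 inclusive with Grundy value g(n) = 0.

Compute g(0), g(1), … for moves {1, 3, 7}:
g(0) = mex{} = 0
g(1) = mex{0} = 1
g(2) = mex{1} = 0
g(3) = mex{0} = 1
g(4) = mex{1} = 0
g(5) = mex{0} = 1
g(6) = mex{1} = 0
g(7) = mex{0} = 1
g(8) = mex{1} = 0
g(9) = mex{0} = 1
g(10) = mex{1} = 0
The P-positions (g = 0) in 0..10 are 0, 2, 4, 6, 8, 10.

0, 2, 4, 6, 8, 10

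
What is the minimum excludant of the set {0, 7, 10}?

0 is in the set but 1 is not, so the mex is 1.

1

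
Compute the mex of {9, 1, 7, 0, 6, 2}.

3

The values 0, 1, 2 are all present; 3 is the first non-negative integer missing from the set.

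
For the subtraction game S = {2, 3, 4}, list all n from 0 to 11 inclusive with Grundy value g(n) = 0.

0, 1, 6, 7

Build the Grundy sequence with g(k) = mex{g(k−s) : s ∈ {2, 3, 4}, s ≤ k}:
k:     0  1  2  3  4  5  6  7  8  9 10 11
g(k):  0  0  1  1  2  2  0  0  1  1  2  2
The P-positions (g = 0) in 0..11 are 0, 1, 6, 7.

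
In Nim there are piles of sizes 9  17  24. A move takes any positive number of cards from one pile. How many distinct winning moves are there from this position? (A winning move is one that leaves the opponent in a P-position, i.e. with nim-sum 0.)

0

Compute the nim-sum pairwise:
9 ⊕ 17 = 24
24 ⊕ 24 = 0
The nim-sum is already 0, so every move leaves a nonzero nim-sum — there are no winning moves.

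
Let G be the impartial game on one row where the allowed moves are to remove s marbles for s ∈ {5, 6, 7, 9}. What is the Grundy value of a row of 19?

1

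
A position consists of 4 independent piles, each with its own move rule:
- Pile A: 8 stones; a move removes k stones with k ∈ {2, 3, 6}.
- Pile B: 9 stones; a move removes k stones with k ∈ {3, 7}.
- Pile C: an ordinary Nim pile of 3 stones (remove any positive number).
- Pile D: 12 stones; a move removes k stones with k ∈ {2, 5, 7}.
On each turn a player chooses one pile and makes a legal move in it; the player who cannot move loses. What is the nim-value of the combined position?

1

Build the Grundy sequence for pile A with g(k) = mex{g(k−s) : s ∈ {2, 3, 6}, s ≤ k}:
g(0) = mex{} = 0
g(1) = mex{} = 0
g(2) = mex{0} = 1
g(3) = mex{0} = 1
g(4) = mex{0,1} = 2
g(5) = mex{1} = 0
g(6) = mex{0,1,2} = 3
g(7) = mex{0,2} = 1
g(8) = mex{0,1,3} = 2
So g(8) = 2.
Build the Grundy sequence for pile B with g(k) = mex{g(k−s) : s ∈ {3, 7}, s ≤ k}:
k:     0  1  2  3  4  5  6  7  8  9
g(k):  0  0  0  1  1  1  0  2  2  1
So g(9) = 1.
Pile C is a plain Nim pile of size 3, so its Grundy value is 3.
Grundy values for pile D (subtraction set {2, 5, 7}):
g(0) = mex{} = 0
g(1) = mex{} = 0
g(2) = mex{0} = 1
g(3) = mex{0} = 1
g(4) = mex{1} = 0
g(5) = mex{0,1} = 2
g(6) = mex{0} = 1
g(7) = mex{0,1,2} = 3
g(8) = mex{0,1} = 2
g(9) = mex{0,1,3} = 2
g(10) = mex{1,2} = 0
g(11) = mex{0,1,2} = 3
g(12) = mex{0,2,3} = 1
So g(12) = 1.
The value of a disjunctive sum is the nim-sum of the parts.
Combined value = 2 ⊕ 1 ⊕ 3 ⊕ 1 = 1.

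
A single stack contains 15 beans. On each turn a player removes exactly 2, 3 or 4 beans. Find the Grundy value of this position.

1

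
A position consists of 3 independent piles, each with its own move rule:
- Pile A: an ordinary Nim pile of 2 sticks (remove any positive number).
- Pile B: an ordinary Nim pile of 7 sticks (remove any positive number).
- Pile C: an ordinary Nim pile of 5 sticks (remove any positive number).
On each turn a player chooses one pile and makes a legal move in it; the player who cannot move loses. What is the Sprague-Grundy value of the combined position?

0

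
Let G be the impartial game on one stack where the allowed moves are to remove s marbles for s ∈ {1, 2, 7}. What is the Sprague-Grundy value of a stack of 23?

Grundy values for subtraction set {1, 2, 7}:
k:     0  1  2  3  4  5  6  7  8  9 10 11 12 13 14 15 16 17 18 19 20 21 22 23
g(k):  0  1  2  0  1  2  0  1  2  0  1  2  0  1  2  0  1  2  0  1  2  0  1  2
So g(23) = 2.

2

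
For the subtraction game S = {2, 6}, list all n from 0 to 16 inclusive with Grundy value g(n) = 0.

0, 1, 4, 5, 8, 9, 12, 13, 16

Compute g(0), g(1), … for moves {2, 6}:
k:     0  1  2  3  4  5  6  7  8  9 10 11 12 13 14 15 16
g(k):  0  0  1  1  0  0  1  1  0  0  1  1  0  0  1  1  0
The P-positions (g = 0) in 0..16 are 0, 1, 4, 5, 8, 9, 12, 13, 16.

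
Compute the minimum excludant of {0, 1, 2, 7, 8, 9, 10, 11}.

3

The values 0, 1, 2 are all present; 3 is the first non-negative integer missing from the set.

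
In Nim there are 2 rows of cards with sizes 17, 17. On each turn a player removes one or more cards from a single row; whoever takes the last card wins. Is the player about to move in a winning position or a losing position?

Losing position

Compute the nim-sum pairwise:
17 ^ 17 = 0
The nim-sum is 0, so this is a P-position: the player to move is in a losing position under optimal play.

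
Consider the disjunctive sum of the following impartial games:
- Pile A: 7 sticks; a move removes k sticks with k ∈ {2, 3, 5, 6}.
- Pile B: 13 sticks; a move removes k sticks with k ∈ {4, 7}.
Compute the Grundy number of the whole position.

3

Build the Grundy sequence for pile A with g(k) = mex{g(k−s) : s ∈ {2, 3, 5, 6}, s ≤ k}:
k:     0  1  2  3  4  5  6  7
g(k):  0  0  1  1  2  2  3  3
So g(7) = 3.
Build the Grundy sequence for pile B with g(k) = mex{g(k−s) : s ∈ {4, 7}, s ≤ k}:
g(0) = mex{} = 0
g(1) = mex{} = 0
g(2) = mex{} = 0
g(3) = mex{} = 0
g(4) = mex{0} = 1
g(5) = mex{0} = 1
g(6) = mex{0} = 1
g(7) = mex{0} = 1
g(8) = mex{0,1} = 2
g(9) = mex{0,1} = 2
g(10) = mex{0,1} = 2
g(11) = mex{1} = 0
g(12) = mex{1,2} = 0
g(13) = mex{1,2} = 0
So g(13) = 0.
The value of a disjunctive sum is the nim-sum of the parts.
Combined value = 3 ⊕ 0 = 3.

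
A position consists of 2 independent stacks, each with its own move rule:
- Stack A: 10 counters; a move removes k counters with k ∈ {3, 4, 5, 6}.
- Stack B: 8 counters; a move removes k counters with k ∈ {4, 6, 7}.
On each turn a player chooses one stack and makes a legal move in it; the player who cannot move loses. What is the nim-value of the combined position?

2

Build the Grundy sequence for stack A with g(k) = mex{g(k−s) : s ∈ {3, 4, 5, 6}, s ≤ k}:
k:     0  1  2  3  4  5  6  7  8  9 10
g(k):  0  0  0  1  1  1  2  2  2  0  0
So g(10) = 0.
Build the Grundy sequence for stack B with g(k) = mex{g(k−s) : s ∈ {4, 6, 7}, s ≤ k}:
k:     0  1  2  3  4  5  6  7  8
g(k):  0  0  0  0  1  1  1  1  2
So g(8) = 2.
By the Sprague-Grundy theorem, the Grundy value of a sum of independent games is the XOR of the component values.
Combined value = 0 ⊕ 2 = 2.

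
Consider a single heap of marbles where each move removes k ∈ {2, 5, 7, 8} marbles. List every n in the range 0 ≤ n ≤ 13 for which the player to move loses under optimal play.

Grundy values for subtraction set {2, 5, 7, 8}:
k:     0  1  2  3  4  5  6  7  8  9 10 11 12 13
g(k):  0  0  1  1  0  2  1  3  2  2  0  3  1  0
The P-positions (g = 0) in 0..13 are 0, 1, 4, 10, 13.

0, 1, 4, 10, 13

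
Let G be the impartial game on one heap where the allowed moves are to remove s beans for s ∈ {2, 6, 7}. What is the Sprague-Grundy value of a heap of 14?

Compute g(0), g(1), … for moves {2, 6, 7}:
k:     0  1  2  3  4  5  6  7  8  9 10 11 12 13 14
g(k):  0  0  1  1  0  0  1  1  2  0  3  1  2  0  0
So g(14) = 0.

0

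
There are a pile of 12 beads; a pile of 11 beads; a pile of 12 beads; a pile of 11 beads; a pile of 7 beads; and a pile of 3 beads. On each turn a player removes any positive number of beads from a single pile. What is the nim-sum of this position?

4

Nim-sum: 12 ⊕ 11 ⊕ 12 ⊕ 11 ⊕ 7 ⊕ 3 = 4.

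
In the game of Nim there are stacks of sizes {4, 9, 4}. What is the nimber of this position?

9

Compute the nim-sum pairwise:
4 ^ 9 = 13
13 ^ 4 = 9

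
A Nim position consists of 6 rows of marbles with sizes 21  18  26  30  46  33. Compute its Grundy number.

12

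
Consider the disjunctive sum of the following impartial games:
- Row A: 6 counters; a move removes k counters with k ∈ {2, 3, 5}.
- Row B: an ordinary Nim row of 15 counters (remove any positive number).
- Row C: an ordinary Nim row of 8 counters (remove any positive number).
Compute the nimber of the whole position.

Build the Grundy sequence for row A with g(k) = mex{g(k−s) : s ∈ {2, 3, 5}, s ≤ k}:
k:     0  1  2  3  4  5  6
g(k):  0  0  1  1  2  2  3
So g(6) = 3.
Row B is a plain Nim row of size 15, so its Grundy value is 15.
Row C is a plain Nim row of size 8, so its Grundy value is 8.
The value of a disjunctive sum is the nim-sum of the parts.
Combined value = 3 XOR 15 XOR 8 = 4.

4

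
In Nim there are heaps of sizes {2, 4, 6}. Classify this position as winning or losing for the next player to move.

Bitwise XOR of the heap sizes:
  010  (2)
  100  (4)
  110  (6)
  ---
  000  (0)
The nim-sum is 0, so this is a P-position: the player to move is in a losing position under optimal play.

Losing position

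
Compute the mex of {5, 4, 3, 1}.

0 is not in the set, so the mex is 0.

0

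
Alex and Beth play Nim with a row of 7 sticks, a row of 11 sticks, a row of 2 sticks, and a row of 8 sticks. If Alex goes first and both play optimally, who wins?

Alex wins

Compute the nim-sum pairwise:
7 ^ 11 = 12
12 ^ 2 = 14
14 ^ 8 = 6
The nim-sum is 6 ≠ 0, so this is an N-position: the player to move can win; Alex has a winning move.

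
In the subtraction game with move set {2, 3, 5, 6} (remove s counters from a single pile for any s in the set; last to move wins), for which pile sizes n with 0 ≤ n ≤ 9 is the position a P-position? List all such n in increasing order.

Compute g(0), g(1), … for moves {2, 3, 5, 6}:
g(0) = mex{} = 0
g(1) = mex{} = 0
g(2) = mex{0} = 1
g(3) = mex{0} = 1
g(4) = mex{0,1} = 2
g(5) = mex{0,1} = 2
g(6) = mex{0,1,2} = 3
g(7) = mex{0,1,2} = 3
g(8) = mex{1,2,3} = 0
g(9) = mex{1,2,3} = 0
The P-positions (g = 0) in 0..9 are 0, 1, 8, 9.

0, 1, 8, 9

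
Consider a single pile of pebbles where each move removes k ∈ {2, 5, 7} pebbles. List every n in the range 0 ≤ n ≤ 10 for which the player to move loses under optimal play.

0, 1, 4, 10

Compute g(0), g(1), … for moves {2, 5, 7}:
g(0) = mex{} = 0
g(1) = mex{} = 0
g(2) = mex{0} = 1
g(3) = mex{0} = 1
g(4) = mex{1} = 0
g(5) = mex{0,1} = 2
g(6) = mex{0} = 1
g(7) = mex{0,1,2} = 3
g(8) = mex{0,1} = 2
g(9) = mex{0,1,3} = 2
g(10) = mex{1,2} = 0
The P-positions (g = 0) in 0..10 are 0, 1, 4, 10.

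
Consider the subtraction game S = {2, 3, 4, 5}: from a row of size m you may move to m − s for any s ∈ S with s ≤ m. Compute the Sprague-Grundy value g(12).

2

Compute g(0), g(1), … for moves {2, 3, 4, 5}:
g(0) = mex{} = 0
g(1) = mex{} = 0
g(2) = mex{0} = 1
g(3) = mex{0} = 1
g(4) = mex{0,1} = 2
g(5) = mex{0,1} = 2
g(6) = mex{0,1,2} = 3
g(7) = mex{1,2} = 0
g(8) = mex{1,2,3} = 0
g(9) = mex{0,2,3} = 1
g(10) = mex{0,2,3} = 1
g(11) = mex{0,1,3} = 2
g(12) = mex{0,1} = 2
So g(12) = 2.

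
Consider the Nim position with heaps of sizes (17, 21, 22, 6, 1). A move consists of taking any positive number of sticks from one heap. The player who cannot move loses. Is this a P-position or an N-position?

N-position

Nim-sum: 17 ^ 21 ^ 22 ^ 6 ^ 1 = 21.
The nim-sum is 21 ≠ 0, so this is an N-position: the player to move can win.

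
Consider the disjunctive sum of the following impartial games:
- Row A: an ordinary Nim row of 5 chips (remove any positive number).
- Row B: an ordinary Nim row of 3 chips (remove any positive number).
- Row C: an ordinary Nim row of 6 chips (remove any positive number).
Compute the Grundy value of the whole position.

Row A is a plain Nim row of size 5, so its Grundy value is 5.
Row B is a plain Nim row of size 3, so its Grundy value is 3.
Row C is a plain Nim row of size 6, so its Grundy value is 6.
The value of a disjunctive sum is the nim-sum of the parts.
Combined value = 5 XOR 3 XOR 6 = 0.

0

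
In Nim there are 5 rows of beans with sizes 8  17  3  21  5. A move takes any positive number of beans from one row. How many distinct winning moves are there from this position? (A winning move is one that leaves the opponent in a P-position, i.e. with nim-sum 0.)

Nim-sum: 8 ⊕ 17 ⊕ 3 ⊕ 21 ⊕ 5 = 10.
The overall nim-sum is X = 10. A row of size p has a winning move iff p XOR X < p (reduce it to p XOR X).
  8: 8 XOR 10 = 2 < 8 — winning move (to 2).
  17: 17 XOR 10 = 27 ≥ 17 — no move.
  3: 3 XOR 10 = 9 ≥ 3 — no move.
  21: 21 XOR 10 = 31 ≥ 21 — no move.
  5: 5 XOR 10 = 15 ≥ 5 — no move.
That gives 1 winning move.

1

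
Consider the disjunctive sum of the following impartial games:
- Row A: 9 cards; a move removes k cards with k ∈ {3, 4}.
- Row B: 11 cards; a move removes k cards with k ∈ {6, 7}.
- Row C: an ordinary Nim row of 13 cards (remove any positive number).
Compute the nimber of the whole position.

12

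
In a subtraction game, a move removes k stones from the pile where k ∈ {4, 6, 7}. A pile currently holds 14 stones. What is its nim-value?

0

Build the Grundy sequence with g(k) = mex{g(k−s) : s ∈ {4, 6, 7}, s ≤ k}:
k:     0  1  2  3  4  5  6  7  8  9 10 11 12 13 14
g(k):  0  0  0  0  1  1  1  1  2  2  2  0  0  0  0
So g(14) = 0.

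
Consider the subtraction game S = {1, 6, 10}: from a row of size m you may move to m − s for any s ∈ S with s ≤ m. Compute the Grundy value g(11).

0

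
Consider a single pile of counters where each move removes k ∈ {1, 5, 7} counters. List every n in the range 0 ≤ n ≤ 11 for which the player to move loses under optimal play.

Grundy values for subtraction set {1, 5, 7}:
g(0) = mex{} = 0
g(1) = mex{0} = 1
g(2) = mex{1} = 0
g(3) = mex{0} = 1
g(4) = mex{1} = 0
g(5) = mex{0} = 1
g(6) = mex{1} = 0
g(7) = mex{0} = 1
g(8) = mex{1} = 0
g(9) = mex{0} = 1
g(10) = mex{1} = 0
g(11) = mex{0} = 1
The P-positions (g = 0) in 0..11 are 0, 2, 4, 6, 8, 10.

0, 2, 4, 6, 8, 10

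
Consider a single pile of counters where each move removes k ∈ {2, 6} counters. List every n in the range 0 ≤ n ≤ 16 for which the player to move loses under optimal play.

0, 1, 4, 5, 8, 9, 12, 13, 16

Compute g(0), g(1), … for moves {2, 6}:
k:     0  1  2  3  4  5  6  7  8  9 10 11 12 13 14 15 16
g(k):  0  0  1  1  0  0  1  1  0  0  1  1  0  0  1  1  0
The P-positions (g = 0) in 0..16 are 0, 1, 4, 5, 8, 9, 12, 13, 16.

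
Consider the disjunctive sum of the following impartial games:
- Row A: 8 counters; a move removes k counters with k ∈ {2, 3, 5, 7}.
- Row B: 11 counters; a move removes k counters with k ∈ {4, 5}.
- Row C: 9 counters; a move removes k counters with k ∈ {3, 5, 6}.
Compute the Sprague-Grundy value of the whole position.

4

Build the Grundy sequence for row A with g(k) = mex{g(k−s) : s ∈ {2, 3, 5, 7}, s ≤ k}:
k:     0  1  2  3  4  5  6  7  8
g(k):  0  0  1  1  2  2  3  3  4
So g(8) = 4.
For row B, compute g(0), g(1), … with moves {4, 5}:
k:     0  1  2  3  4  5  6  7  8  9 10 11
g(k):  0  0  0  0  1  1  1  1  2  0  0  0
So g(11) = 0.
For row C, compute g(0), g(1), … with moves {3, 5, 6}:
k:     0  1  2  3  4  5  6  7  8  9
g(k):  0  0  0  1  1  1  2  2  2  0
So g(9) = 0.
By the Sprague-Grundy theorem, the Grundy value of a sum of independent games is the XOR of the component values.
Combined value = 4 XOR 0 XOR 0 = 4.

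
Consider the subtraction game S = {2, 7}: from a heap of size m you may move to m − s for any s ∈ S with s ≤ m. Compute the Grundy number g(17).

2

Compute g(0), g(1), … for moves {2, 7}:
k:     0  1  2  3  4  5  6  7  8  9 10 11 12 13 14 15 16 17
g(k):  0  0  1  1  0  0  1  1  2  0  0  1  1  0  0  1  1  2
So g(17) = 2.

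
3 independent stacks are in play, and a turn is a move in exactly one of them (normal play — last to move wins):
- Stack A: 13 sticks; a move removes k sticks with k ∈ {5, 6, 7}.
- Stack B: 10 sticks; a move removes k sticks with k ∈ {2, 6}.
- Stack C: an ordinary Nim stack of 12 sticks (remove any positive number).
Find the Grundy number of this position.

13

Grundy values for stack A (subtraction set {5, 6, 7}):
g(0) = mex{} = 0
g(1) = mex{} = 0
g(2) = mex{} = 0
g(3) = mex{} = 0
g(4) = mex{} = 0
g(5) = mex{0} = 1
g(6) = mex{0} = 1
g(7) = mex{0} = 1
g(8) = mex{0} = 1
g(9) = mex{0} = 1
g(10) = mex{0,1} = 2
g(11) = mex{0,1} = 2
g(12) = mex{1} = 0
g(13) = mex{1} = 0
So g(13) = 0.
Grundy values for stack B (subtraction set {2, 6}):
k:     0  1  2  3  4  5  6  7  8  9 10
g(k):  0  0  1  1  0  0  1  1  0  0  1
So g(10) = 1.
Stack C is a plain Nim stack of size 12, so its Grundy value is 12.
By the Sprague-Grundy theorem, the Grundy value of a sum of independent games is the XOR of the component values.
Combined value = 0 ⊕ 1 ⊕ 12 = 13.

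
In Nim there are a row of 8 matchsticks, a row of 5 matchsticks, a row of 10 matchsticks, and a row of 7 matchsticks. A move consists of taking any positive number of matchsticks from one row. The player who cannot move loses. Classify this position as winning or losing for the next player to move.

Losing position

Compute the nim-sum pairwise:
8 XOR 5 = 13
13 XOR 10 = 7
7 XOR 7 = 0
The nim-sum is 0, so this is a P-position: the player to move is in a losing position under optimal play.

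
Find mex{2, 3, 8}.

0 is not in the set, so the mex is 0.

0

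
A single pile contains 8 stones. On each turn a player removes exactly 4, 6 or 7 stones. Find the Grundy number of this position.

2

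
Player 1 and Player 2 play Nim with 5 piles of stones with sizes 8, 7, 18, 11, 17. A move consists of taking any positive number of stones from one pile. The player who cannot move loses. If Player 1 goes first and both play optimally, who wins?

Player 1 wins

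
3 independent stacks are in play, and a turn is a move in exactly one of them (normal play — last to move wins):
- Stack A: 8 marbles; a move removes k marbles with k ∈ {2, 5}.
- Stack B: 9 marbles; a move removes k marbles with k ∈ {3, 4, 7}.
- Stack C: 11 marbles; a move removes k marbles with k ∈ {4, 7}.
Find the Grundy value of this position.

Build the Grundy sequence for stack A with g(k) = mex{g(k−s) : s ∈ {2, 5}, s ≤ k}:
g(0) = mex{} = 0
g(1) = mex{} = 0
g(2) = mex{0} = 1
g(3) = mex{0} = 1
g(4) = mex{1} = 0
g(5) = mex{0,1} = 2
g(6) = mex{0} = 1
g(7) = mex{1,2} = 0
g(8) = mex{1} = 0
So g(8) = 0.
Build the Grundy sequence for stack B with g(k) = mex{g(k−s) : s ∈ {3, 4, 7}, s ≤ k}:
k:     0  1  2  3  4  5  6  7  8  9
g(k):  0  0  0  1  1  1  2  2  2  3
So g(9) = 3.
Build the Grundy sequence for stack C with g(k) = mex{g(k−s) : s ∈ {4, 7}, s ≤ k}:
k:     0  1  2  3  4  5  6  7  8  9 10 11
g(k):  0  0  0  0  1  1  1  1  2  2  2  0
So g(11) = 0.
The value of a disjunctive sum is the nim-sum of the parts.
Combined value = 0 XOR 3 XOR 0 = 3.

3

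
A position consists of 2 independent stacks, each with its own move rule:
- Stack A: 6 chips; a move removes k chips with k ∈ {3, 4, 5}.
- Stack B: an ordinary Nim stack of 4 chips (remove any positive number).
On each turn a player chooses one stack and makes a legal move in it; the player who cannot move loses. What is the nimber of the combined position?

Grundy values for stack A (subtraction set {3, 4, 5}):
g(0) = mex{} = 0
g(1) = mex{} = 0
g(2) = mex{} = 0
g(3) = mex{0} = 1
g(4) = mex{0} = 1
g(5) = mex{0} = 1
g(6) = mex{0,1} = 2
So g(6) = 2.
Stack B is a plain Nim stack of size 4, so its Grundy value is 4.
The value of a disjunctive sum is the nim-sum of the parts.
Combined value = 2 XOR 4 = 6.

6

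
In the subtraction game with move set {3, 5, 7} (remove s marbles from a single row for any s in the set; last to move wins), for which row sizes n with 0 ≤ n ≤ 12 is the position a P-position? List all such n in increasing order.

0, 1, 2, 10, 11, 12

Build the Grundy sequence with g(k) = mex{g(k−s) : s ∈ {3, 5, 7}, s ≤ k}:
g(0) = mex{} = 0
g(1) = mex{} = 0
g(2) = mex{} = 0
g(3) = mex{0} = 1
g(4) = mex{0} = 1
g(5) = mex{0} = 1
g(6) = mex{0,1} = 2
g(7) = mex{0,1} = 2
g(8) = mex{0,1} = 2
g(9) = mex{0,1,2} = 3
g(10) = mex{1,2} = 0
g(11) = mex{1,2} = 0
g(12) = mex{1,2,3} = 0
The P-positions (g = 0) in 0..12 are 0, 1, 2, 10, 11, 12.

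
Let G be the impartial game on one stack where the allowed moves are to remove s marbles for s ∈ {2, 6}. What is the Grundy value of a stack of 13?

Compute g(0), g(1), … for moves {2, 6}:
k:     0  1  2  3  4  5  6  7  8  9 10 11 12 13
g(k):  0  0  1  1  0  0  1  1  0  0  1  1  0  0
So g(13) = 0.

0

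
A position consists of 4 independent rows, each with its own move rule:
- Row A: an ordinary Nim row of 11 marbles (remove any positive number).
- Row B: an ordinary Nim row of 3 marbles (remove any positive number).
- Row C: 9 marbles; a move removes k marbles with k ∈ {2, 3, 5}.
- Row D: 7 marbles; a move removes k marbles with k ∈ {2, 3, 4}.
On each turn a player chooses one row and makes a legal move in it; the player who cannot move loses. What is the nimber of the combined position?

9

Row A is a plain Nim row of size 11, so its Grundy value is 11.
Row B is a plain Nim row of size 3, so its Grundy value is 3.
For row C, compute g(0), g(1), … with moves {2, 3, 5}:
k:     0  1  2  3  4  5  6  7  8  9
g(k):  0  0  1  1  2  2  3  0  0  1
So g(9) = 1.
For row D, compute g(0), g(1), … with moves {2, 3, 4}:
k:     0  1  2  3  4  5  6  7
g(k):  0  0  1  1  2  2  0  0
So g(7) = 0.
By the Sprague-Grundy theorem, the Grundy value of a sum of independent games is the XOR of the component values.
Combined value = 11 ⊕ 3 ⊕ 1 ⊕ 0 = 9.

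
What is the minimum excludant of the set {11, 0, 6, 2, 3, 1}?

4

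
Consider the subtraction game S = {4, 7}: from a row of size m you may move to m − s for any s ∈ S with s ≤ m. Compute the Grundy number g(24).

0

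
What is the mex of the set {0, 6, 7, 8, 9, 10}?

1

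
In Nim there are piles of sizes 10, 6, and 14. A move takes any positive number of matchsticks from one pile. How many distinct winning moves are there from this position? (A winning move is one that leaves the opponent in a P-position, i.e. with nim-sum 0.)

3

Compute the nim-sum pairwise:
10 ⊕ 6 = 12
12 ⊕ 14 = 2
The overall nim-sum is X = 2. A pile of size p has a winning move iff p XOR X < p (reduce it to p XOR X).
  10: 10 XOR 2 = 8 < 10 — winning move (to 8).
  6: 6 XOR 2 = 4 < 6 — winning move (to 4).
  14: 14 XOR 2 = 12 < 14 — winning move (to 12).
That gives 3 winning moves.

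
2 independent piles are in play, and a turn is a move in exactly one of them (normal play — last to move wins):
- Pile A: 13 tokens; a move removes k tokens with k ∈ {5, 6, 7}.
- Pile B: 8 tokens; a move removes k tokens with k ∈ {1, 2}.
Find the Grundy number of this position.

For pile A, compute g(0), g(1), … with moves {5, 6, 7}:
g(0) = mex{} = 0
g(1) = mex{} = 0
g(2) = mex{} = 0
g(3) = mex{} = 0
g(4) = mex{} = 0
g(5) = mex{0} = 1
g(6) = mex{0} = 1
g(7) = mex{0} = 1
g(8) = mex{0} = 1
g(9) = mex{0} = 1
g(10) = mex{0,1} = 2
g(11) = mex{0,1} = 2
g(12) = mex{1} = 0
g(13) = mex{1} = 0
So g(13) = 0.
For pile B, compute g(0), g(1), … with moves {1, 2}:
k:     0  1  2  3  4  5  6  7  8
g(k):  0  1  2  0  1  2  0  1  2
So g(8) = 2.
The value of a disjunctive sum is the nim-sum of the parts.
Combined value = 0 XOR 2 = 2.

2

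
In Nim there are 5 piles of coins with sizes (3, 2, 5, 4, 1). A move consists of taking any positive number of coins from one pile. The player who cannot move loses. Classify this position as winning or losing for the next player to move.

Nim-sum: 3 ^ 2 ^ 5 ^ 4 ^ 1 = 1.
The nim-sum is 1 ≠ 0, so this is an N-position: the player to move can win.

Winning position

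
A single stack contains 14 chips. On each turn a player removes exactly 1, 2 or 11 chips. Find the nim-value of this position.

2

Build the Grundy sequence with g(k) = mex{g(k−s) : s ∈ {1, 2, 11}, s ≤ k}:
k:     0  1  2  3  4  5  6  7  8  9 10 11 12 13 14
g(k):  0  1  2  0  1  2  0  1  2  0  1  2  0  1  2
So g(14) = 2.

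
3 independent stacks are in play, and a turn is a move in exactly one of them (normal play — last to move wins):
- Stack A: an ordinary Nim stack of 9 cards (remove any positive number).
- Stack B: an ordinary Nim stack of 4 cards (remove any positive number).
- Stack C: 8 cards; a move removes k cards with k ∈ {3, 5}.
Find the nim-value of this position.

13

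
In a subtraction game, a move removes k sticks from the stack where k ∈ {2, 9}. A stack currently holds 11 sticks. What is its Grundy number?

0

Grundy values for subtraction set {2, 9}:
g(0) = mex{} = 0
g(1) = mex{} = 0
g(2) = mex{0} = 1
g(3) = mex{0} = 1
g(4) = mex{1} = 0
g(5) = mex{1} = 0
g(6) = mex{0} = 1
g(7) = mex{0} = 1
g(8) = mex{1} = 0
g(9) = mex{0,1} = 2
g(10) = mex{0} = 1
g(11) = mex{1,2} = 0
So g(11) = 0.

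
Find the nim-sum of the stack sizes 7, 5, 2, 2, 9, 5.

Nim-sum: 7 ^ 5 ^ 2 ^ 2 ^ 9 ^ 5 = 14.

14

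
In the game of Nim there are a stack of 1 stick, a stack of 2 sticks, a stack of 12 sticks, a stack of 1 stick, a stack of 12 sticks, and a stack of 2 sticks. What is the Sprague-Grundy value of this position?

0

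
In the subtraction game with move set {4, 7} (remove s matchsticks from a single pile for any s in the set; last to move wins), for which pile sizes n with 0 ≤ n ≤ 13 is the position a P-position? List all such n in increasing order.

0, 1, 2, 3, 11, 12, 13

Grundy values for subtraction set {4, 7}:
g(0) = mex{} = 0
g(1) = mex{} = 0
g(2) = mex{} = 0
g(3) = mex{} = 0
g(4) = mex{0} = 1
g(5) = mex{0} = 1
g(6) = mex{0} = 1
g(7) = mex{0} = 1
g(8) = mex{0,1} = 2
g(9) = mex{0,1} = 2
g(10) = mex{0,1} = 2
g(11) = mex{1} = 0
g(12) = mex{1,2} = 0
g(13) = mex{1,2} = 0
The P-positions (g = 0) in 0..13 are 0, 1, 2, 3, 11, 12, 13.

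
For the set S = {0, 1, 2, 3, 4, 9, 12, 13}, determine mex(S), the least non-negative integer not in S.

5

The values 0, 1, 2, 3, 4 are all present; 5 is the first non-negative integer missing from the set.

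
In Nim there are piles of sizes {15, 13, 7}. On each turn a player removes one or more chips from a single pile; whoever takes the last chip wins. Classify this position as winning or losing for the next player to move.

Compute the nim-sum pairwise:
15 ⊕ 13 = 2
2 ⊕ 7 = 5
The nim-sum is 5 ≠ 0, so this is an N-position: the player to move can win.

Winning position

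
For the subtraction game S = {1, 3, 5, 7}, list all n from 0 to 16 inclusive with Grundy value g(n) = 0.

Build the Grundy sequence with g(k) = mex{g(k−s) : s ∈ {1, 3, 5, 7}, s ≤ k}:
k:     0  1  2  3  4  5  6  7  8  9 10 11 12 13 14 15 16
g(k):  0  1  0  1  0  1  0  1  0  1  0  1  0  1  0  1  0
The P-positions (g = 0) in 0..16 are 0, 2, 4, 6, 8, 10, 12, 14, 16.

0, 2, 4, 6, 8, 10, 12, 14, 16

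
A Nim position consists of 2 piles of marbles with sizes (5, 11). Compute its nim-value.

Nim-sum: 5 ^ 11 = 14.

14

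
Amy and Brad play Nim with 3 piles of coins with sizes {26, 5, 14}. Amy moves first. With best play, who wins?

Amy wins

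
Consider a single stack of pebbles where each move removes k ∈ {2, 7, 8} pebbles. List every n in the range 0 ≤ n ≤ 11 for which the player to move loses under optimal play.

Compute g(0), g(1), … for moves {2, 7, 8}:
g(0) = mex{} = 0
g(1) = mex{} = 0
g(2) = mex{0} = 1
g(3) = mex{0} = 1
g(4) = mex{1} = 0
g(5) = mex{1} = 0
g(6) = mex{0} = 1
g(7) = mex{0} = 1
g(8) = mex{0,1} = 2
g(9) = mex{0,1} = 2
g(10) = mex{1,2} = 0
g(11) = mex{0,1,2} = 3
The P-positions (g = 0) in 0..11 are 0, 1, 4, 5, 10.

0, 1, 4, 5, 10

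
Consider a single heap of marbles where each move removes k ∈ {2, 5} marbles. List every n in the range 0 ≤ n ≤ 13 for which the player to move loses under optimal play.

0, 1, 4, 7, 8, 11

Build the Grundy sequence with g(k) = mex{g(k−s) : s ∈ {2, 5}, s ≤ k}:
g(0) = mex{} = 0
g(1) = mex{} = 0
g(2) = mex{0} = 1
g(3) = mex{0} = 1
g(4) = mex{1} = 0
g(5) = mex{0,1} = 2
g(6) = mex{0} = 1
g(7) = mex{1,2} = 0
g(8) = mex{1} = 0
g(9) = mex{0} = 1
g(10) = mex{0,2} = 1
g(11) = mex{1} = 0
g(12) = mex{0,1} = 2
g(13) = mex{0} = 1
The P-positions (g = 0) in 0..13 are 0, 1, 4, 7, 8, 11.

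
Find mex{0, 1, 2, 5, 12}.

The values 0, 1, 2 are all present; 3 is the first non-negative integer missing from the set.

3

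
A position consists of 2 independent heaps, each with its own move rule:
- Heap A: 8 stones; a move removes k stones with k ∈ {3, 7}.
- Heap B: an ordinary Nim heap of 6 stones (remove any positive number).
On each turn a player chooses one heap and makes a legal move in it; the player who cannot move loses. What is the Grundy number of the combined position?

For heap A, compute g(0), g(1), … with moves {3, 7}:
g(0) = mex{} = 0
g(1) = mex{} = 0
g(2) = mex{} = 0
g(3) = mex{0} = 1
g(4) = mex{0} = 1
g(5) = mex{0} = 1
g(6) = mex{1} = 0
g(7) = mex{0,1} = 2
g(8) = mex{0,1} = 2
So g(8) = 2.
Heap B is a plain Nim heap of size 6, so its Grundy value is 6.
The value of a disjunctive sum is the nim-sum of the parts.
Combined value = 2 ⊕ 6 = 4.

4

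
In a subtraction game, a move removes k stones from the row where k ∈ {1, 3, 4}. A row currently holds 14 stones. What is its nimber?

Build the Grundy sequence with g(k) = mex{g(k−s) : s ∈ {1, 3, 4}, s ≤ k}:
k:     0  1  2  3  4  5  6  7  8  9 10 11 12 13 14
g(k):  0  1  0  1  2  3  2  0  1  0  1  2  3  2  0
So g(14) = 0.

0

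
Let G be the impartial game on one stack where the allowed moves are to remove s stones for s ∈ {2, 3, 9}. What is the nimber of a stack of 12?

0

Grundy values for subtraction set {2, 3, 9}:
k:     0  1  2  3  4  5  6  7  8  9 10 11 12
g(k):  0  0  1  1  2  0  0  1  1  2  2  0  0
So g(12) = 0.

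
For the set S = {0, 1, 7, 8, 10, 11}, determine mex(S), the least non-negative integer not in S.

The values 0, 1 are all present; 2 is the first non-negative integer missing from the set.

2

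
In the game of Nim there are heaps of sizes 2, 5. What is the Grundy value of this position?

Nim-sum: 2 XOR 5 = 7.

7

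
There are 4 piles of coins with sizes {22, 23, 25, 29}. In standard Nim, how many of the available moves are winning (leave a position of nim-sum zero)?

3

Nim-sum: 22 ⊕ 23 ⊕ 25 ⊕ 29 = 5.
The overall nim-sum is X = 5. A pile of size p has a winning move iff p XOR X < p (reduce it to p XOR X).
  22: 22 XOR 5 = 19 < 22 — winning move (to 19).
  23: 23 XOR 5 = 18 < 23 — winning move (to 18).
  25: 25 XOR 5 = 28 ≥ 25 — no move.
  29: 29 XOR 5 = 24 < 29 — winning move (to 24).
That gives 3 winning moves.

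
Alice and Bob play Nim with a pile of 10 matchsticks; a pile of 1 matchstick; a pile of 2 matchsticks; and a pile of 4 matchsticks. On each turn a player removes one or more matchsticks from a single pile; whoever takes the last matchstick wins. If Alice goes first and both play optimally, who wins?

Alice wins

Nim-sum: 10 ^ 1 ^ 2 ^ 4 = 13.
The nim-sum is 13 ≠ 0, so this is an N-position: the player to move can win; Alice has a winning move.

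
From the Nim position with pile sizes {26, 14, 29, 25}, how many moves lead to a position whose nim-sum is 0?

3

Compute the nim-sum pairwise:
26 ⊕ 14 = 20
20 ⊕ 29 = 9
9 ⊕ 25 = 16
The overall nim-sum is X = 16. A pile of size p has a winning move iff p XOR X < p (reduce it to p XOR X).
  26: 26 XOR 16 = 10 < 26 — winning move (to 10).
  14: 14 XOR 16 = 30 ≥ 14 — no move.
  29: 29 XOR 16 = 13 < 29 — winning move (to 13).
  25: 25 XOR 16 = 9 < 25 — winning move (to 9).
That gives 3 winning moves.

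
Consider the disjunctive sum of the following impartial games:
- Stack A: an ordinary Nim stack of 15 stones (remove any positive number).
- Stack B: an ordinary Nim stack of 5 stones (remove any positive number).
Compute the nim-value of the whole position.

10

Stack A is a plain Nim stack of size 15, so its Grundy value is 15.
Stack B is a plain Nim stack of size 5, so its Grundy value is 5.
By the Sprague-Grundy theorem, the Grundy value of a sum of independent games is the XOR of the component values.
Combined value = 15 XOR 5 = 10.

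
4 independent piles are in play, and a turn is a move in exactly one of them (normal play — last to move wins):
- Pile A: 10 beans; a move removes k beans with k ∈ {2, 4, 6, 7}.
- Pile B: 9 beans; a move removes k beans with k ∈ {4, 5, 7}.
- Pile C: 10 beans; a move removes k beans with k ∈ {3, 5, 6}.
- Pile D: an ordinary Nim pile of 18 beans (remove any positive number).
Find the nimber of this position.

Grundy values for pile A (subtraction set {2, 4, 6, 7}):
g(0) = mex{} = 0
g(1) = mex{} = 0
g(2) = mex{0} = 1
g(3) = mex{0} = 1
g(4) = mex{0,1} = 2
g(5) = mex{0,1} = 2
g(6) = mex{0,1,2} = 3
g(7) = mex{0,1,2} = 3
g(8) = mex{0,1,2,3} = 4
g(9) = mex{1,2,3} = 0
g(10) = mex{1,2,3,4} = 0
So g(10) = 0.
Build the Grundy sequence for pile B with g(k) = mex{g(k−s) : s ∈ {4, 5, 7}, s ≤ k}:
k:     0  1  2  3  4  5  6  7  8  9
g(k):  0  0  0  0  1  1  1  1  2  2
So g(9) = 2.
Grundy values for pile C (subtraction set {3, 5, 6}):
g(0) = mex{} = 0
g(1) = mex{} = 0
g(2) = mex{} = 0
g(3) = mex{0} = 1
g(4) = mex{0} = 1
g(5) = mex{0} = 1
g(6) = mex{0,1} = 2
g(7) = mex{0,1} = 2
g(8) = mex{0,1} = 2
g(9) = mex{1,2} = 0
g(10) = mex{1,2} = 0
So g(10) = 0.
Pile D is a plain Nim pile of size 18, so its Grundy value is 18.
By the Sprague-Grundy theorem, the Grundy value of a sum of independent games is the XOR of the component values.
Combined value = 0 XOR 2 XOR 0 XOR 18 = 16.

16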